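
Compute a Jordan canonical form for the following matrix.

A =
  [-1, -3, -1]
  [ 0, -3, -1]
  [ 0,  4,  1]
J_3(-1)

The characteristic polynomial is
  det(x·I − A) = x^3 + 3*x^2 + 3*x + 1 = (x + 1)^3

Eigenvalues and multiplicities (the geometric multiplicity of λ is n − rank(A − λI), which equals the number of Jordan blocks for λ):
  λ = -1: algebraic multiplicity = 3, geometric multiplicity = 1

Determining the block sizes for each eigenvalue:
  λ = -1: one block (gm = 1), so the single block has size am = 3 → block sizes [3]

Assembling the blocks gives a Jordan form
J =
  [-1,  1,  0]
  [ 0, -1,  1]
  [ 0,  0, -1]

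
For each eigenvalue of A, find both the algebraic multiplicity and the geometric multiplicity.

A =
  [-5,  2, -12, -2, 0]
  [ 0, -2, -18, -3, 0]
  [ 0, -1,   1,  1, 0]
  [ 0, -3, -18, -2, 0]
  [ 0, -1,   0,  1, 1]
λ = -5: alg = 2, geom = 2; λ = 1: alg = 3, geom = 2

Step 1 — factor the characteristic polynomial to read off the algebraic multiplicities:
  χ_A(x) = (x - 1)^3*(x + 5)^2

Step 2 — compute geometric multiplicities via the rank-nullity identity g(λ) = n − rank(A − λI):
  rank(A − (-5)·I) = 3, so dim ker(A − (-5)·I) = n − 3 = 2
  rank(A − (1)·I) = 3, so dim ker(A − (1)·I) = n − 3 = 2

Summary:
  λ = -5: algebraic multiplicity = 2, geometric multiplicity = 2
  λ = 1: algebraic multiplicity = 3, geometric multiplicity = 2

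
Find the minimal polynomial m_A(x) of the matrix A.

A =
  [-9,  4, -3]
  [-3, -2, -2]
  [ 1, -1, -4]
x^3 + 15*x^2 + 75*x + 125

The characteristic polynomial is χ_A(x) = (x + 5)^3, so the eigenvalues are known. The minimal polynomial is
  m_A(x) = Π_λ (x − λ)^{k_λ}
where k_λ is the size of the *largest* Jordan block for λ (equivalently, the smallest k with (A − λI)^k v = 0 for every generalised eigenvector v of λ).

  λ = -5: largest Jordan block has size 3, contributing (x + 5)^3

So m_A(x) = (x + 5)^3 = x^3 + 15*x^2 + 75*x + 125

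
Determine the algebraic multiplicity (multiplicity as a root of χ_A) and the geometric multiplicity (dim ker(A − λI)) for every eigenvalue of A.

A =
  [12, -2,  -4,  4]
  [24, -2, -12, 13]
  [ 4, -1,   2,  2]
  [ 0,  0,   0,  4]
λ = 4: alg = 4, geom = 2

Step 1 — factor the characteristic polynomial to read off the algebraic multiplicities:
  χ_A(x) = (x - 4)^4

Step 2 — compute geometric multiplicities via the rank-nullity identity g(λ) = n − rank(A − λI):
  rank(A − (4)·I) = 2, so dim ker(A − (4)·I) = n − 2 = 2

Summary:
  λ = 4: algebraic multiplicity = 4, geometric multiplicity = 2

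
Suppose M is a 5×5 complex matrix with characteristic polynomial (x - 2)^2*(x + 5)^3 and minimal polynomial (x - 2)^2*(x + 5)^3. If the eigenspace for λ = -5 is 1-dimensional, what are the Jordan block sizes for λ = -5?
Block sizes for λ = -5: [3]

Step 1 — from the characteristic polynomial, algebraic multiplicity of λ = -5 is 3. From dim ker(M − (-5)·I) = 1, there are exactly 1 Jordan blocks for λ = -5.
Step 2 — from the minimal polynomial, the factor (x + 5)^3 tells us the largest block for λ = -5 has size 3.
Step 3 — with total size 3, 1 blocks, and largest block 3, the block sizes (in nonincreasing order) are [3].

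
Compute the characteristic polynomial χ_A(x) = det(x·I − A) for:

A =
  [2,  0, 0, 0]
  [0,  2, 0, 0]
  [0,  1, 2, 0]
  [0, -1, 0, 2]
x^4 - 8*x^3 + 24*x^2 - 32*x + 16

Expanding det(x·I − A) (e.g. by cofactor expansion or by noting that A is similar to its Jordan form J, which has the same characteristic polynomial as A) gives
  χ_A(x) = x^4 - 8*x^3 + 24*x^2 - 32*x + 16
which factors as (x - 2)^4. The eigenvalues (with algebraic multiplicities) are λ = 2 with multiplicity 4.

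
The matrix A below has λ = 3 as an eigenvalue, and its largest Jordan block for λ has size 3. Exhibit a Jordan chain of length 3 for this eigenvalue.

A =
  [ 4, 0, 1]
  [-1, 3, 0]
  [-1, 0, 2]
A Jordan chain for λ = 3 of length 3:
v_1 = (0, -1, 0)ᵀ
v_2 = (1, -1, -1)ᵀ
v_3 = (1, 0, 0)ᵀ

Let N = A − (3)·I. We want v_3 with N^3 v_3 = 0 but N^2 v_3 ≠ 0; then v_{j-1} := N · v_j for j = 3, …, 2.

Pick v_3 = (1, 0, 0)ᵀ.
Then v_2 = N · v_3 = (1, -1, -1)ᵀ.
Then v_1 = N · v_2 = (0, -1, 0)ᵀ.

Sanity check: (A − (3)·I) v_1 = (0, 0, 0)ᵀ = 0. ✓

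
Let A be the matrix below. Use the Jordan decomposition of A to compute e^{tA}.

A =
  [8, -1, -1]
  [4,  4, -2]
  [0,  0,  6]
e^{tA} =
  [2*t*exp(6*t) + exp(6*t), -t*exp(6*t), -t*exp(6*t)]
  [4*t*exp(6*t), -2*t*exp(6*t) + exp(6*t), -2*t*exp(6*t)]
  [0, 0, exp(6*t)]

Strategy: write A = P · J · P⁻¹ where J is a Jordan canonical form, so e^{tA} = P · e^{tJ} · P⁻¹, and e^{tJ} can be computed block-by-block.

A has Jordan form
J =
  [6, 1, 0]
  [0, 6, 0]
  [0, 0, 6]
(up to reordering of blocks).

Per-block formulas:
  For a 1×1 block at λ = 6: exp(t · [6]) = [e^(6t)].
  For a 2×2 Jordan block J_2(6): exp(t · J_2(6)) = e^(6t)·(I + t·N), where N is the 2×2 nilpotent shift.

After assembling e^{tJ} and conjugating by P, we get:

e^{tA} =
  [2*t*exp(6*t) + exp(6*t), -t*exp(6*t), -t*exp(6*t)]
  [4*t*exp(6*t), -2*t*exp(6*t) + exp(6*t), -2*t*exp(6*t)]
  [0, 0, exp(6*t)]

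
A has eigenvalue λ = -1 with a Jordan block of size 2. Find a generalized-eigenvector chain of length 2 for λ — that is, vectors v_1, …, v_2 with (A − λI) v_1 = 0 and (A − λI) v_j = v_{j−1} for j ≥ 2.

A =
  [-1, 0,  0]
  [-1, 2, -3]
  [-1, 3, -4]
A Jordan chain for λ = -1 of length 2:
v_1 = (0, -1, -1)ᵀ
v_2 = (1, 0, 0)ᵀ

Let N = A − (-1)·I. We want v_2 with N^2 v_2 = 0 but N^1 v_2 ≠ 0; then v_{j-1} := N · v_j for j = 2, …, 2.

Pick v_2 = (1, 0, 0)ᵀ.
Then v_1 = N · v_2 = (0, -1, -1)ᵀ.

Sanity check: (A − (-1)·I) v_1 = (0, 0, 0)ᵀ = 0. ✓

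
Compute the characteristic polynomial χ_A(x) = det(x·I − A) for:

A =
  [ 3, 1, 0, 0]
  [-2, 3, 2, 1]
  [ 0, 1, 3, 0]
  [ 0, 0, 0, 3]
x^4 - 12*x^3 + 54*x^2 - 108*x + 81

Expanding det(x·I − A) (e.g. by cofactor expansion or by noting that A is similar to its Jordan form J, which has the same characteristic polynomial as A) gives
  χ_A(x) = x^4 - 12*x^3 + 54*x^2 - 108*x + 81
which factors as (x - 3)^4. The eigenvalues (with algebraic multiplicities) are λ = 3 with multiplicity 4.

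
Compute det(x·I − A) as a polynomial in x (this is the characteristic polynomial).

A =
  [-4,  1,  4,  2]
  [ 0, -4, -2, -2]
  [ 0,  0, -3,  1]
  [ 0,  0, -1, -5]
x^4 + 16*x^3 + 96*x^2 + 256*x + 256

Expanding det(x·I − A) (e.g. by cofactor expansion or by noting that A is similar to its Jordan form J, which has the same characteristic polynomial as A) gives
  χ_A(x) = x^4 + 16*x^3 + 96*x^2 + 256*x + 256
which factors as (x + 4)^4. The eigenvalues (with algebraic multiplicities) are λ = -4 with multiplicity 4.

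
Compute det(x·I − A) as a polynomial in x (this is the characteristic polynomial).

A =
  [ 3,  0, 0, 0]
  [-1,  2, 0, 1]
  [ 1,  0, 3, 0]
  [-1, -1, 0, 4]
x^4 - 12*x^3 + 54*x^2 - 108*x + 81

Expanding det(x·I − A) (e.g. by cofactor expansion or by noting that A is similar to its Jordan form J, which has the same characteristic polynomial as A) gives
  χ_A(x) = x^4 - 12*x^3 + 54*x^2 - 108*x + 81
which factors as (x - 3)^4. The eigenvalues (with algebraic multiplicities) are λ = 3 with multiplicity 4.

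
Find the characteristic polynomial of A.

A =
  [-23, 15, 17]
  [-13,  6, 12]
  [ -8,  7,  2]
x^3 + 15*x^2 + 75*x + 125

Expanding det(x·I − A) (e.g. by cofactor expansion or by noting that A is similar to its Jordan form J, which has the same characteristic polynomial as A) gives
  χ_A(x) = x^3 + 15*x^2 + 75*x + 125
which factors as (x + 5)^3. The eigenvalues (with algebraic multiplicities) are λ = -5 with multiplicity 3.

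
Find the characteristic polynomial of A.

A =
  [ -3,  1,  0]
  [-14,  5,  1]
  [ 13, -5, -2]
x^3

Expanding det(x·I − A) (e.g. by cofactor expansion or by noting that A is similar to its Jordan form J, which has the same characteristic polynomial as A) gives
  χ_A(x) = x^3
which factors as x^3. The eigenvalues (with algebraic multiplicities) are λ = 0 with multiplicity 3.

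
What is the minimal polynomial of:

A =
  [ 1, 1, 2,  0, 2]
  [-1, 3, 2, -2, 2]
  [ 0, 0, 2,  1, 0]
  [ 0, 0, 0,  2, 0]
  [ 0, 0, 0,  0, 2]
x^2 - 4*x + 4

The characteristic polynomial is χ_A(x) = (x - 2)^5, so the eigenvalues are known. The minimal polynomial is
  m_A(x) = Π_λ (x − λ)^{k_λ}
where k_λ is the size of the *largest* Jordan block for λ (equivalently, the smallest k with (A − λI)^k v = 0 for every generalised eigenvector v of λ).

  λ = 2: largest Jordan block has size 2, contributing (x − 2)^2

So m_A(x) = (x - 2)^2 = x^2 - 4*x + 4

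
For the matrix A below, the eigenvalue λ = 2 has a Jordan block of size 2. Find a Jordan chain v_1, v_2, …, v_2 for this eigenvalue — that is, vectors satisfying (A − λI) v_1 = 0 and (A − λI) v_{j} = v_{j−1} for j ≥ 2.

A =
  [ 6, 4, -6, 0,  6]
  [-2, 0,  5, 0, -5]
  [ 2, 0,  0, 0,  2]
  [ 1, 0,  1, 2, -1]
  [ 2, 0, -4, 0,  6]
A Jordan chain for λ = 2 of length 2:
v_1 = (0, 0, 2, 1, 2)ᵀ
v_2 = (1, -1, 0, 0, 0)ᵀ

Let N = A − (2)·I. We want v_2 with N^2 v_2 = 0 but N^1 v_2 ≠ 0; then v_{j-1} := N · v_j for j = 2, …, 2.

Pick v_2 = (1, -1, 0, 0, 0)ᵀ.
Then v_1 = N · v_2 = (0, 0, 2, 1, 2)ᵀ.

Sanity check: (A − (2)·I) v_1 = (0, 0, 0, 0, 0)ᵀ = 0. ✓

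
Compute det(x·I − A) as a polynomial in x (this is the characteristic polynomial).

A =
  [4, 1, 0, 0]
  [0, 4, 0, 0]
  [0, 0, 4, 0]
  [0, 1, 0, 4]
x^4 - 16*x^3 + 96*x^2 - 256*x + 256

Expanding det(x·I − A) (e.g. by cofactor expansion or by noting that A is similar to its Jordan form J, which has the same characteristic polynomial as A) gives
  χ_A(x) = x^4 - 16*x^3 + 96*x^2 - 256*x + 256
which factors as (x - 4)^4. The eigenvalues (with algebraic multiplicities) are λ = 4 with multiplicity 4.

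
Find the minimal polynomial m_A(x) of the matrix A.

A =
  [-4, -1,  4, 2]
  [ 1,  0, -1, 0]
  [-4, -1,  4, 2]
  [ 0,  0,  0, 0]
x^3

The characteristic polynomial is χ_A(x) = x^4, so the eigenvalues are known. The minimal polynomial is
  m_A(x) = Π_λ (x − λ)^{k_λ}
where k_λ is the size of the *largest* Jordan block for λ (equivalently, the smallest k with (A − λI)^k v = 0 for every generalised eigenvector v of λ).

  λ = 0: largest Jordan block has size 3, contributing (x − 0)^3

So m_A(x) = x^3 = x^3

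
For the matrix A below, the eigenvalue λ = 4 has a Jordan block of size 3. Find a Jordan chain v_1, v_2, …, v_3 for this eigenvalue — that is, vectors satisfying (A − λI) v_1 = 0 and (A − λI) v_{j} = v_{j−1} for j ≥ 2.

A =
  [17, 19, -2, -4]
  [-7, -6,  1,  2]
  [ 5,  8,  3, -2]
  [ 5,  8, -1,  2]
A Jordan chain for λ = 4 of length 3:
v_1 = (6, -6, -6, -6)ᵀ
v_2 = (13, -7, 5, 5)ᵀ
v_3 = (1, 0, 0, 0)ᵀ

Let N = A − (4)·I. We want v_3 with N^3 v_3 = 0 but N^2 v_3 ≠ 0; then v_{j-1} := N · v_j for j = 3, …, 2.

Pick v_3 = (1, 0, 0, 0)ᵀ.
Then v_2 = N · v_3 = (13, -7, 5, 5)ᵀ.
Then v_1 = N · v_2 = (6, -6, -6, -6)ᵀ.

Sanity check: (A − (4)·I) v_1 = (0, 0, 0, 0)ᵀ = 0. ✓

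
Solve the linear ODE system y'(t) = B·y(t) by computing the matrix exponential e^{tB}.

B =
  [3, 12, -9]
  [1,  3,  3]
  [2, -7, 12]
e^{tB} =
  [3*t^2*exp(6*t)/2 - 3*t*exp(6*t) + exp(6*t), -9*t^2*exp(6*t)/2 + 12*t*exp(6*t), 9*t^2*exp(6*t)/2 - 9*t*exp(6*t)]
  [t*exp(6*t), -3*t*exp(6*t) + exp(6*t), 3*t*exp(6*t)]
  [-t^2*exp(6*t)/2 + 2*t*exp(6*t), 3*t^2*exp(6*t)/2 - 7*t*exp(6*t), -3*t^2*exp(6*t)/2 + 6*t*exp(6*t) + exp(6*t)]

Strategy: write B = P · J · P⁻¹ where J is a Jordan canonical form, so e^{tB} = P · e^{tJ} · P⁻¹, and e^{tJ} can be computed block-by-block.

B has Jordan form
J =
  [6, 1, 0]
  [0, 6, 1]
  [0, 0, 6]
(up to reordering of blocks).

Per-block formulas:
  For a 3×3 Jordan block J_3(6): exp(t · J_3(6)) = e^(6t)·(I + t·N + (t^2/2)·N^2), where N is the 3×3 nilpotent shift.

After assembling e^{tJ} and conjugating by P, we get:

e^{tB} =
  [3*t^2*exp(6*t)/2 - 3*t*exp(6*t) + exp(6*t), -9*t^2*exp(6*t)/2 + 12*t*exp(6*t), 9*t^2*exp(6*t)/2 - 9*t*exp(6*t)]
  [t*exp(6*t), -3*t*exp(6*t) + exp(6*t), 3*t*exp(6*t)]
  [-t^2*exp(6*t)/2 + 2*t*exp(6*t), 3*t^2*exp(6*t)/2 - 7*t*exp(6*t), -3*t^2*exp(6*t)/2 + 6*t*exp(6*t) + exp(6*t)]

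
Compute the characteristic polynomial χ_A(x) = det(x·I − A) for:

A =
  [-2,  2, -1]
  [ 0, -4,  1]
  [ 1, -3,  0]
x^3 + 6*x^2 + 12*x + 8

Expanding det(x·I − A) (e.g. by cofactor expansion or by noting that A is similar to its Jordan form J, which has the same characteristic polynomial as A) gives
  χ_A(x) = x^3 + 6*x^2 + 12*x + 8
which factors as (x + 2)^3. The eigenvalues (with algebraic multiplicities) are λ = -2 with multiplicity 3.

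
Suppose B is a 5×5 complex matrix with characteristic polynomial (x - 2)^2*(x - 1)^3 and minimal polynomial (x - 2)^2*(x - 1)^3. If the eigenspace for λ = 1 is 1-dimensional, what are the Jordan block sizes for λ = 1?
Block sizes for λ = 1: [3]

Step 1 — from the characteristic polynomial, algebraic multiplicity of λ = 1 is 3. From dim ker(B − (1)·I) = 1, there are exactly 1 Jordan blocks for λ = 1.
Step 2 — from the minimal polynomial, the factor (x − 1)^3 tells us the largest block for λ = 1 has size 3.
Step 3 — with total size 3, 1 blocks, and largest block 3, the block sizes (in nonincreasing order) are [3].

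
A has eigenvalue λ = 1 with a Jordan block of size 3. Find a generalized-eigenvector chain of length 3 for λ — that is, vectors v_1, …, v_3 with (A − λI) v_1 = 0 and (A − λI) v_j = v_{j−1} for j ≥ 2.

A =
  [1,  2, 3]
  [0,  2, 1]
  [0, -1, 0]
A Jordan chain for λ = 1 of length 3:
v_1 = (-1, 0, 0)ᵀ
v_2 = (2, 1, -1)ᵀ
v_3 = (0, 1, 0)ᵀ

Let N = A − (1)·I. We want v_3 with N^3 v_3 = 0 but N^2 v_3 ≠ 0; then v_{j-1} := N · v_j for j = 3, …, 2.

Pick v_3 = (0, 1, 0)ᵀ.
Then v_2 = N · v_3 = (2, 1, -1)ᵀ.
Then v_1 = N · v_2 = (-1, 0, 0)ᵀ.

Sanity check: (A − (1)·I) v_1 = (0, 0, 0)ᵀ = 0. ✓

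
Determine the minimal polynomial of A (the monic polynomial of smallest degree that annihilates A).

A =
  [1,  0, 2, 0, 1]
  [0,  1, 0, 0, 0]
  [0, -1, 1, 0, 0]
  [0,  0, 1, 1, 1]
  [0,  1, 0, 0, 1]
x^3 - 3*x^2 + 3*x - 1

The characteristic polynomial is χ_A(x) = (x - 1)^5, so the eigenvalues are known. The minimal polynomial is
  m_A(x) = Π_λ (x − λ)^{k_λ}
where k_λ is the size of the *largest* Jordan block for λ (equivalently, the smallest k with (A − λI)^k v = 0 for every generalised eigenvector v of λ).

  λ = 1: largest Jordan block has size 3, contributing (x − 1)^3

So m_A(x) = (x - 1)^3 = x^3 - 3*x^2 + 3*x - 1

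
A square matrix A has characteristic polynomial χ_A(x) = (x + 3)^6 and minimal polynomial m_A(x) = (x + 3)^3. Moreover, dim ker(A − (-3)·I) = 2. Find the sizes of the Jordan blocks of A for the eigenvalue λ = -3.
Block sizes for λ = -3: [3, 3]

Step 1 — from the characteristic polynomial, algebraic multiplicity of λ = -3 is 6. From dim ker(A − (-3)·I) = 2, there are exactly 2 Jordan blocks for λ = -3.
Step 2 — from the minimal polynomial, the factor (x + 3)^3 tells us the largest block for λ = -3 has size 3.
Step 3 — with total size 6, 2 blocks, and largest block 3, the block sizes (in nonincreasing order) are [3, 3].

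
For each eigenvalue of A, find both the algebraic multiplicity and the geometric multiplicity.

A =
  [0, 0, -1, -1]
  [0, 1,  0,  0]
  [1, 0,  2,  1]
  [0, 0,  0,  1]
λ = 1: alg = 4, geom = 3

Step 1 — factor the characteristic polynomial to read off the algebraic multiplicities:
  χ_A(x) = (x - 1)^4

Step 2 — compute geometric multiplicities via the rank-nullity identity g(λ) = n − rank(A − λI):
  rank(A − (1)·I) = 1, so dim ker(A − (1)·I) = n − 1 = 3

Summary:
  λ = 1: algebraic multiplicity = 4, geometric multiplicity = 3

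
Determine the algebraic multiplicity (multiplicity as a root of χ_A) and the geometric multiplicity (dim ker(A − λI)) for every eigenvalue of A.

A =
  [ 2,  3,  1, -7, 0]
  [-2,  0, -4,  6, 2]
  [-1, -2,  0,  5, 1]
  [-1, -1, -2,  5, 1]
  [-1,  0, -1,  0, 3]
λ = 2: alg = 5, geom = 2

Step 1 — factor the characteristic polynomial to read off the algebraic multiplicities:
  χ_A(x) = (x - 2)^5

Step 2 — compute geometric multiplicities via the rank-nullity identity g(λ) = n − rank(A − λI):
  rank(A − (2)·I) = 3, so dim ker(A − (2)·I) = n − 3 = 2

Summary:
  λ = 2: algebraic multiplicity = 5, geometric multiplicity = 2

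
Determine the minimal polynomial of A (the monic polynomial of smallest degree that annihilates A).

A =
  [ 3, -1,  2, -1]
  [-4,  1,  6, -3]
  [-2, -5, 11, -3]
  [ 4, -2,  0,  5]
x^3 - 15*x^2 + 75*x - 125

The characteristic polynomial is χ_A(x) = (x - 5)^4, so the eigenvalues are known. The minimal polynomial is
  m_A(x) = Π_λ (x − λ)^{k_λ}
where k_λ is the size of the *largest* Jordan block for λ (equivalently, the smallest k with (A − λI)^k v = 0 for every generalised eigenvector v of λ).

  λ = 5: largest Jordan block has size 3, contributing (x − 5)^3

So m_A(x) = (x - 5)^3 = x^3 - 15*x^2 + 75*x - 125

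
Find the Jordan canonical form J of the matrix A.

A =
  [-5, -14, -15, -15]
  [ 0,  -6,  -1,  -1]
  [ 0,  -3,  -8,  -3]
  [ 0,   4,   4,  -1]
J_3(-5) ⊕ J_1(-5)

The characteristic polynomial is
  det(x·I − A) = x^4 + 20*x^3 + 150*x^2 + 500*x + 625 = (x + 5)^4

Eigenvalues and multiplicities (the geometric multiplicity of λ is n − rank(A − λI), which equals the number of Jordan blocks for λ):
  λ = -5: algebraic multiplicity = 4, geometric multiplicity = 2

Determining the block sizes for each eigenvalue:
  λ = -5: with am = 4 and gm = 2, the partition is not yet determined (e.g. several partitions of 4 into 2 parts exist). Let N = A − (-5)·I. Computing rank(N^1) = 2, rank(N^2) = 1, rank(N^3) = 0; the number of blocks of size ≥ j is rank(N^{j−1}) − rank(N^j), giving [2, 1, 1]. So we have 1 block(s) of size 3, 1 block(s) of size 1 → block sizes [3, 1]

Assembling the blocks gives a Jordan form
J =
  [-5,  1,  0,  0]
  [ 0, -5,  1,  0]
  [ 0,  0, -5,  0]
  [ 0,  0,  0, -5]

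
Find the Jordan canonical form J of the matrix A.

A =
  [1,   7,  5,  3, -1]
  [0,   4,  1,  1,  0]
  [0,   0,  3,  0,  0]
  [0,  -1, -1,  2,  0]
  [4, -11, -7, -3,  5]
J_3(3) ⊕ J_1(3) ⊕ J_1(3)

The characteristic polynomial is
  det(x·I − A) = x^5 - 15*x^4 + 90*x^3 - 270*x^2 + 405*x - 243 = (x - 3)^5

Eigenvalues and multiplicities (the geometric multiplicity of λ is n − rank(A − λI), which equals the number of Jordan blocks for λ):
  λ = 3: algebraic multiplicity = 5, geometric multiplicity = 3

Determining the block sizes for each eigenvalue:
  λ = 3: with am = 5 and gm = 3, the partition is not yet determined (e.g. several partitions of 5 into 3 parts exist). Let N = A − (3)·I. Computing rank(N^1) = 2, rank(N^2) = 1, rank(N^3) = 0; the number of blocks of size ≥ j is rank(N^{j−1}) − rank(N^j), giving [3, 1, 1]. So we have 1 block(s) of size 3, 2 block(s) of size 1 → block sizes [3, 1, 1]

Assembling the blocks gives a Jordan form
J =
  [3, 1, 0, 0, 0]
  [0, 3, 1, 0, 0]
  [0, 0, 3, 0, 0]
  [0, 0, 0, 3, 0]
  [0, 0, 0, 0, 3]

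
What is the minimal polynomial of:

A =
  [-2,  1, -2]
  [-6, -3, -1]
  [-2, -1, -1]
x^3 + 6*x^2 + 12*x + 8

The characteristic polynomial is χ_A(x) = (x + 2)^3, so the eigenvalues are known. The minimal polynomial is
  m_A(x) = Π_λ (x − λ)^{k_λ}
where k_λ is the size of the *largest* Jordan block for λ (equivalently, the smallest k with (A − λI)^k v = 0 for every generalised eigenvector v of λ).

  λ = -2: largest Jordan block has size 3, contributing (x + 2)^3

So m_A(x) = (x + 2)^3 = x^3 + 6*x^2 + 12*x + 8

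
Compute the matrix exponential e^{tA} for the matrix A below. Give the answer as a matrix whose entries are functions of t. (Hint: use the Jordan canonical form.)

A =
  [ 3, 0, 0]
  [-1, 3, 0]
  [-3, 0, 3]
e^{tA} =
  [exp(3*t), 0, 0]
  [-t*exp(3*t), exp(3*t), 0]
  [-3*t*exp(3*t), 0, exp(3*t)]

Strategy: write A = P · J · P⁻¹ where J is a Jordan canonical form, so e^{tA} = P · e^{tJ} · P⁻¹, and e^{tJ} can be computed block-by-block.

A has Jordan form
J =
  [3, 1, 0]
  [0, 3, 0]
  [0, 0, 3]
(up to reordering of blocks).

Per-block formulas:
  For a 1×1 block at λ = 3: exp(t · [3]) = [e^(3t)].
  For a 2×2 Jordan block J_2(3): exp(t · J_2(3)) = e^(3t)·(I + t·N), where N is the 2×2 nilpotent shift.

After assembling e^{tJ} and conjugating by P, we get:

e^{tA} =
  [exp(3*t), 0, 0]
  [-t*exp(3*t), exp(3*t), 0]
  [-3*t*exp(3*t), 0, exp(3*t)]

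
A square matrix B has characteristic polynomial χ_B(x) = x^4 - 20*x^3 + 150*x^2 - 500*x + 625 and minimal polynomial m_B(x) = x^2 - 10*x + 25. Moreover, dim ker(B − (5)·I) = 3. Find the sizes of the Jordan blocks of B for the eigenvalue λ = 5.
Block sizes for λ = 5: [2, 1, 1]

Step 1 — from the characteristic polynomial, algebraic multiplicity of λ = 5 is 4. From dim ker(B − (5)·I) = 3, there are exactly 3 Jordan blocks for λ = 5.
Step 2 — from the minimal polynomial, the factor (x − 5)^2 tells us the largest block for λ = 5 has size 2.
Step 3 — with total size 4, 3 blocks, and largest block 2, the block sizes (in nonincreasing order) are [2, 1, 1].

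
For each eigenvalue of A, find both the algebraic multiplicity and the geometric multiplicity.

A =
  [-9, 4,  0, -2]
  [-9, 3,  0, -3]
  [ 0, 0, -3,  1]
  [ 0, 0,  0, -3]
λ = -3: alg = 4, geom = 2

Step 1 — factor the characteristic polynomial to read off the algebraic multiplicities:
  χ_A(x) = (x + 3)^4

Step 2 — compute geometric multiplicities via the rank-nullity identity g(λ) = n − rank(A − λI):
  rank(A − (-3)·I) = 2, so dim ker(A − (-3)·I) = n − 2 = 2

Summary:
  λ = -3: algebraic multiplicity = 4, geometric multiplicity = 2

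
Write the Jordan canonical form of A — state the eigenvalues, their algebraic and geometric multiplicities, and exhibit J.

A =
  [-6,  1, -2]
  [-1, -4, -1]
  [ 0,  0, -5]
J_3(-5)

The characteristic polynomial is
  det(x·I − A) = x^3 + 15*x^2 + 75*x + 125 = (x + 5)^3

Eigenvalues and multiplicities (the geometric multiplicity of λ is n − rank(A − λI), which equals the number of Jordan blocks for λ):
  λ = -5: algebraic multiplicity = 3, geometric multiplicity = 1

Determining the block sizes for each eigenvalue:
  λ = -5: one block (gm = 1), so the single block has size am = 3 → block sizes [3]

Assembling the blocks gives a Jordan form
J =
  [-5,  1,  0]
  [ 0, -5,  1]
  [ 0,  0, -5]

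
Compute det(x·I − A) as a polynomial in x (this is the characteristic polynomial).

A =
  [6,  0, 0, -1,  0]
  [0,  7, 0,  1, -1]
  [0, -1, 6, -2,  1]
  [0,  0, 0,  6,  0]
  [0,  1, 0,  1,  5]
x^5 - 30*x^4 + 360*x^3 - 2160*x^2 + 6480*x - 7776

Expanding det(x·I − A) (e.g. by cofactor expansion or by noting that A is similar to its Jordan form J, which has the same characteristic polynomial as A) gives
  χ_A(x) = x^5 - 30*x^4 + 360*x^3 - 2160*x^2 + 6480*x - 7776
which factors as (x - 6)^5. The eigenvalues (with algebraic multiplicities) are λ = 6 with multiplicity 5.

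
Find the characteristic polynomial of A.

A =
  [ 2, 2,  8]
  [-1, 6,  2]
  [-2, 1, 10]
x^3 - 18*x^2 + 108*x - 216

Expanding det(x·I − A) (e.g. by cofactor expansion or by noting that A is similar to its Jordan form J, which has the same characteristic polynomial as A) gives
  χ_A(x) = x^3 - 18*x^2 + 108*x - 216
which factors as (x - 6)^3. The eigenvalues (with algebraic multiplicities) are λ = 6 with multiplicity 3.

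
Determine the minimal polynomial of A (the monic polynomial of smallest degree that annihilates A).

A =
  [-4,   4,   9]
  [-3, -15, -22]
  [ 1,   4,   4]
x^3 + 15*x^2 + 75*x + 125

The characteristic polynomial is χ_A(x) = (x + 5)^3, so the eigenvalues are known. The minimal polynomial is
  m_A(x) = Π_λ (x − λ)^{k_λ}
where k_λ is the size of the *largest* Jordan block for λ (equivalently, the smallest k with (A − λI)^k v = 0 for every generalised eigenvector v of λ).

  λ = -5: largest Jordan block has size 3, contributing (x + 5)^3

So m_A(x) = (x + 5)^3 = x^3 + 15*x^2 + 75*x + 125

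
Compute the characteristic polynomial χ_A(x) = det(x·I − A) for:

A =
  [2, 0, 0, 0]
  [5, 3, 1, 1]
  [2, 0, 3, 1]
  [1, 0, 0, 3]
x^4 - 11*x^3 + 45*x^2 - 81*x + 54

Expanding det(x·I − A) (e.g. by cofactor expansion or by noting that A is similar to its Jordan form J, which has the same characteristic polynomial as A) gives
  χ_A(x) = x^4 - 11*x^3 + 45*x^2 - 81*x + 54
which factors as (x - 3)^3*(x - 2). The eigenvalues (with algebraic multiplicities) are λ = 2 with multiplicity 1, λ = 3 with multiplicity 3.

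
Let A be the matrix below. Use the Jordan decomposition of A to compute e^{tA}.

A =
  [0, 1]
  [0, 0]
e^{tA} =
  [1, t]
  [0, 1]

Strategy: write A = P · J · P⁻¹ where J is a Jordan canonical form, so e^{tA} = P · e^{tJ} · P⁻¹, and e^{tJ} can be computed block-by-block.

A has Jordan form
J =
  [0, 1]
  [0, 0]
(up to reordering of blocks).

Per-block formulas:
  For a 2×2 Jordan block J_2(0): exp(t · J_2(0)) = e^(0t)·(I + t·N), where N is the 2×2 nilpotent shift.

After assembling e^{tJ} and conjugating by P, we get:

e^{tA} =
  [1, t]
  [0, 1]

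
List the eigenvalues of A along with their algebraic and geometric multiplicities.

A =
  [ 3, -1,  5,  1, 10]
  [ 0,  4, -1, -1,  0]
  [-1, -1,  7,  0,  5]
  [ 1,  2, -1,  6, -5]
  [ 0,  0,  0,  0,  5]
λ = 5: alg = 5, geom = 3

Step 1 — factor the characteristic polynomial to read off the algebraic multiplicities:
  χ_A(x) = (x - 5)^5

Step 2 — compute geometric multiplicities via the rank-nullity identity g(λ) = n − rank(A − λI):
  rank(A − (5)·I) = 2, so dim ker(A − (5)·I) = n − 2 = 3

Summary:
  λ = 5: algebraic multiplicity = 5, geometric multiplicity = 3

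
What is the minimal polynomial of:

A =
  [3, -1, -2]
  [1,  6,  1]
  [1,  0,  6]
x^3 - 15*x^2 + 75*x - 125

The characteristic polynomial is χ_A(x) = (x - 5)^3, so the eigenvalues are known. The minimal polynomial is
  m_A(x) = Π_λ (x − λ)^{k_λ}
where k_λ is the size of the *largest* Jordan block for λ (equivalently, the smallest k with (A − λI)^k v = 0 for every generalised eigenvector v of λ).

  λ = 5: largest Jordan block has size 3, contributing (x − 5)^3

So m_A(x) = (x - 5)^3 = x^3 - 15*x^2 + 75*x - 125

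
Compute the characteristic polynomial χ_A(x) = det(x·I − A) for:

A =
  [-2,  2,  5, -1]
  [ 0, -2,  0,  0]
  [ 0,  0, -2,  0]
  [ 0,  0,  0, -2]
x^4 + 8*x^3 + 24*x^2 + 32*x + 16

Expanding det(x·I − A) (e.g. by cofactor expansion or by noting that A is similar to its Jordan form J, which has the same characteristic polynomial as A) gives
  χ_A(x) = x^4 + 8*x^3 + 24*x^2 + 32*x + 16
which factors as (x + 2)^4. The eigenvalues (with algebraic multiplicities) are λ = -2 with multiplicity 4.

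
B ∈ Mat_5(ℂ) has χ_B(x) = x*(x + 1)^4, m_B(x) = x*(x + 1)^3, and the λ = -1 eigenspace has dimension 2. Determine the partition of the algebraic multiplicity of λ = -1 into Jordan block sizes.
Block sizes for λ = -1: [3, 1]

Step 1 — from the characteristic polynomial, algebraic multiplicity of λ = -1 is 4. From dim ker(B − (-1)·I) = 2, there are exactly 2 Jordan blocks for λ = -1.
Step 2 — from the minimal polynomial, the factor (x + 1)^3 tells us the largest block for λ = -1 has size 3.
Step 3 — with total size 4, 2 blocks, and largest block 3, the block sizes (in nonincreasing order) are [3, 1].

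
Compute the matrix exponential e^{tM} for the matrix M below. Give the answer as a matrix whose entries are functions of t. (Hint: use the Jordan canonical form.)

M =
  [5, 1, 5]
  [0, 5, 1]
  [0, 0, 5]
e^{tM} =
  [exp(5*t), t*exp(5*t), t^2*exp(5*t)/2 + 5*t*exp(5*t)]
  [0, exp(5*t), t*exp(5*t)]
  [0, 0, exp(5*t)]

Strategy: write M = P · J · P⁻¹ where J is a Jordan canonical form, so e^{tM} = P · e^{tJ} · P⁻¹, and e^{tJ} can be computed block-by-block.

M has Jordan form
J =
  [5, 1, 0]
  [0, 5, 1]
  [0, 0, 5]
(up to reordering of blocks).

Per-block formulas:
  For a 3×3 Jordan block J_3(5): exp(t · J_3(5)) = e^(5t)·(I + t·N + (t^2/2)·N^2), where N is the 3×3 nilpotent shift.

After assembling e^{tJ} and conjugating by P, we get:

e^{tM} =
  [exp(5*t), t*exp(5*t), t^2*exp(5*t)/2 + 5*t*exp(5*t)]
  [0, exp(5*t), t*exp(5*t)]
  [0, 0, exp(5*t)]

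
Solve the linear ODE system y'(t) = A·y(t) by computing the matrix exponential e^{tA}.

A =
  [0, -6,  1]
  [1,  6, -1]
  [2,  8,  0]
e^{tA} =
  [-2*t*exp(2*t) + exp(2*t), -2*t^2*exp(2*t) - 6*t*exp(2*t), t^2*exp(2*t) + t*exp(2*t)]
  [t*exp(2*t), t^2*exp(2*t) + 4*t*exp(2*t) + exp(2*t), -t^2*exp(2*t)/2 - t*exp(2*t)]
  [2*t*exp(2*t), 2*t^2*exp(2*t) + 8*t*exp(2*t), -t^2*exp(2*t) - 2*t*exp(2*t) + exp(2*t)]

Strategy: write A = P · J · P⁻¹ where J is a Jordan canonical form, so e^{tA} = P · e^{tJ} · P⁻¹, and e^{tJ} can be computed block-by-block.

A has Jordan form
J =
  [2, 1, 0]
  [0, 2, 1]
  [0, 0, 2]
(up to reordering of blocks).

Per-block formulas:
  For a 3×3 Jordan block J_3(2): exp(t · J_3(2)) = e^(2t)·(I + t·N + (t^2/2)·N^2), where N is the 3×3 nilpotent shift.

After assembling e^{tJ} and conjugating by P, we get:

e^{tA} =
  [-2*t*exp(2*t) + exp(2*t), -2*t^2*exp(2*t) - 6*t*exp(2*t), t^2*exp(2*t) + t*exp(2*t)]
  [t*exp(2*t), t^2*exp(2*t) + 4*t*exp(2*t) + exp(2*t), -t^2*exp(2*t)/2 - t*exp(2*t)]
  [2*t*exp(2*t), 2*t^2*exp(2*t) + 8*t*exp(2*t), -t^2*exp(2*t) - 2*t*exp(2*t) + exp(2*t)]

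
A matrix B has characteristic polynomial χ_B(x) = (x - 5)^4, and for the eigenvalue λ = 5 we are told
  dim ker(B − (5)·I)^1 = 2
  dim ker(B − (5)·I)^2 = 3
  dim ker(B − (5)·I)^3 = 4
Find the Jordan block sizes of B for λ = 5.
Block sizes for λ = 5: [3, 1]

From the dimensions of kernels of powers, the number of Jordan blocks of size at least j is d_j − d_{j−1} where d_j = dim ker(N^j) (with d_0 = 0). Computing the differences gives [2, 1, 1].
The number of blocks of size exactly k is (#blocks of size ≥ k) − (#blocks of size ≥ k + 1), so the partition is: 1 block(s) of size 1, 1 block(s) of size 3.
In nonincreasing order the block sizes are [3, 1].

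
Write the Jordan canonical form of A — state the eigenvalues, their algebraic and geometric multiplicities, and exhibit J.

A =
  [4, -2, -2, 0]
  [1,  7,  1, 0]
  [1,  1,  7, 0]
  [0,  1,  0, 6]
J_3(6) ⊕ J_1(6)

The characteristic polynomial is
  det(x·I − A) = x^4 - 24*x^3 + 216*x^2 - 864*x + 1296 = (x - 6)^4

Eigenvalues and multiplicities (the geometric multiplicity of λ is n − rank(A − λI), which equals the number of Jordan blocks for λ):
  λ = 6: algebraic multiplicity = 4, geometric multiplicity = 2

Determining the block sizes for each eigenvalue:
  λ = 6: with am = 4 and gm = 2, the partition is not yet determined (e.g. several partitions of 4 into 2 parts exist). Let N = A − (6)·I. Computing rank(N^1) = 2, rank(N^2) = 1, rank(N^3) = 0; the number of blocks of size ≥ j is rank(N^{j−1}) − rank(N^j), giving [2, 1, 1]. So we have 1 block(s) of size 3, 1 block(s) of size 1 → block sizes [3, 1]

Assembling the blocks gives a Jordan form
J =
  [6, 1, 0, 0]
  [0, 6, 1, 0]
  [0, 0, 6, 0]
  [0, 0, 0, 6]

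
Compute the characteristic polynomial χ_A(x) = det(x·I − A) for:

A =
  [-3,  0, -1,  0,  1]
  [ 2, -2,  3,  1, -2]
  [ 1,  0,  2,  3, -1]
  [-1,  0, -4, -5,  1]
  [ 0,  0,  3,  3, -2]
x^5 + 10*x^4 + 40*x^3 + 80*x^2 + 80*x + 32

Expanding det(x·I − A) (e.g. by cofactor expansion or by noting that A is similar to its Jordan form J, which has the same characteristic polynomial as A) gives
  χ_A(x) = x^5 + 10*x^4 + 40*x^3 + 80*x^2 + 80*x + 32
which factors as (x + 2)^5. The eigenvalues (with algebraic multiplicities) are λ = -2 with multiplicity 5.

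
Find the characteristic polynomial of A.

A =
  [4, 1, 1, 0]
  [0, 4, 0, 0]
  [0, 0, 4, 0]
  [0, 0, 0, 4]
x^4 - 16*x^3 + 96*x^2 - 256*x + 256

Expanding det(x·I − A) (e.g. by cofactor expansion or by noting that A is similar to its Jordan form J, which has the same characteristic polynomial as A) gives
  χ_A(x) = x^4 - 16*x^3 + 96*x^2 - 256*x + 256
which factors as (x - 4)^4. The eigenvalues (with algebraic multiplicities) are λ = 4 with multiplicity 4.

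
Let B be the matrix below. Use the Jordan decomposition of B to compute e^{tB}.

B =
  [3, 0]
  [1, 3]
e^{tB} =
  [exp(3*t), 0]
  [t*exp(3*t), exp(3*t)]

Strategy: write B = P · J · P⁻¹ where J is a Jordan canonical form, so e^{tB} = P · e^{tJ} · P⁻¹, and e^{tJ} can be computed block-by-block.

B has Jordan form
J =
  [3, 1]
  [0, 3]
(up to reordering of blocks).

Per-block formulas:
  For a 2×2 Jordan block J_2(3): exp(t · J_2(3)) = e^(3t)·(I + t·N), where N is the 2×2 nilpotent shift.

After assembling e^{tJ} and conjugating by P, we get:

e^{tB} =
  [exp(3*t), 0]
  [t*exp(3*t), exp(3*t)]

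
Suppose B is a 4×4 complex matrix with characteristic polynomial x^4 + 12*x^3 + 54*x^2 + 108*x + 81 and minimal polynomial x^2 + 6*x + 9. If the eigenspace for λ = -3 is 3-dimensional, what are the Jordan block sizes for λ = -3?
Block sizes for λ = -3: [2, 1, 1]

Step 1 — from the characteristic polynomial, algebraic multiplicity of λ = -3 is 4. From dim ker(B − (-3)·I) = 3, there are exactly 3 Jordan blocks for λ = -3.
Step 2 — from the minimal polynomial, the factor (x + 3)^2 tells us the largest block for λ = -3 has size 2.
Step 3 — with total size 4, 3 blocks, and largest block 2, the block sizes (in nonincreasing order) are [2, 1, 1].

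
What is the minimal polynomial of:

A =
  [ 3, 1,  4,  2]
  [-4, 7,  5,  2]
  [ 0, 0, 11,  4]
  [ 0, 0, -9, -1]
x^3 - 15*x^2 + 75*x - 125

The characteristic polynomial is χ_A(x) = (x - 5)^4, so the eigenvalues are known. The minimal polynomial is
  m_A(x) = Π_λ (x − λ)^{k_λ}
where k_λ is the size of the *largest* Jordan block for λ (equivalently, the smallest k with (A − λI)^k v = 0 for every generalised eigenvector v of λ).

  λ = 5: largest Jordan block has size 3, contributing (x − 5)^3

So m_A(x) = (x - 5)^3 = x^3 - 15*x^2 + 75*x - 125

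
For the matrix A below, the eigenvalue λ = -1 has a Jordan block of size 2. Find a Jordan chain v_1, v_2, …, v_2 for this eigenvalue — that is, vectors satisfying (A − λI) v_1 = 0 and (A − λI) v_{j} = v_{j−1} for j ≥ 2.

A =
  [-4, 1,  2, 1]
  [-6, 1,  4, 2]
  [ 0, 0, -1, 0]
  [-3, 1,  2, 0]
A Jordan chain for λ = -1 of length 2:
v_1 = (-3, -6, 0, -3)ᵀ
v_2 = (1, 0, 0, 0)ᵀ

Let N = A − (-1)·I. We want v_2 with N^2 v_2 = 0 but N^1 v_2 ≠ 0; then v_{j-1} := N · v_j for j = 2, …, 2.

Pick v_2 = (1, 0, 0, 0)ᵀ.
Then v_1 = N · v_2 = (-3, -6, 0, -3)ᵀ.

Sanity check: (A − (-1)·I) v_1 = (0, 0, 0, 0)ᵀ = 0. ✓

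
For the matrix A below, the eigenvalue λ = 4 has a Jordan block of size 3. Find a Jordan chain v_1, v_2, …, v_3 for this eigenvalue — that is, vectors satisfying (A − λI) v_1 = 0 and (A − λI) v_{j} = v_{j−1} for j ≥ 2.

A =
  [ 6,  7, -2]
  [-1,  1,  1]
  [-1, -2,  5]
A Jordan chain for λ = 4 of length 3:
v_1 = (-1, 0, -1)ᵀ
v_2 = (2, -1, -1)ᵀ
v_3 = (1, 0, 0)ᵀ

Let N = A − (4)·I. We want v_3 with N^3 v_3 = 0 but N^2 v_3 ≠ 0; then v_{j-1} := N · v_j for j = 3, …, 2.

Pick v_3 = (1, 0, 0)ᵀ.
Then v_2 = N · v_3 = (2, -1, -1)ᵀ.
Then v_1 = N · v_2 = (-1, 0, -1)ᵀ.

Sanity check: (A − (4)·I) v_1 = (0, 0, 0)ᵀ = 0. ✓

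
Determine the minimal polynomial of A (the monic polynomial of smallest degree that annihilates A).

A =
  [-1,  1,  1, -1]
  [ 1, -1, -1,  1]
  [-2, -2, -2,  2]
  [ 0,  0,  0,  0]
x^3 + 4*x^2 + 4*x

The characteristic polynomial is χ_A(x) = x^2*(x + 2)^2, so the eigenvalues are known. The minimal polynomial is
  m_A(x) = Π_λ (x − λ)^{k_λ}
where k_λ is the size of the *largest* Jordan block for λ (equivalently, the smallest k with (A − λI)^k v = 0 for every generalised eigenvector v of λ).

  λ = -2: largest Jordan block has size 2, contributing (x + 2)^2
  λ = 0: largest Jordan block has size 1, contributing (x − 0)

So m_A(x) = x*(x + 2)^2 = x^3 + 4*x^2 + 4*x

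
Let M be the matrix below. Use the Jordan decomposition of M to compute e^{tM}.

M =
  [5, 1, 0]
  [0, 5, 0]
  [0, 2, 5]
e^{tM} =
  [exp(5*t), t*exp(5*t), 0]
  [0, exp(5*t), 0]
  [0, 2*t*exp(5*t), exp(5*t)]

Strategy: write M = P · J · P⁻¹ where J is a Jordan canonical form, so e^{tM} = P · e^{tJ} · P⁻¹, and e^{tJ} can be computed block-by-block.

M has Jordan form
J =
  [5, 1, 0]
  [0, 5, 0]
  [0, 0, 5]
(up to reordering of blocks).

Per-block formulas:
  For a 1×1 block at λ = 5: exp(t · [5]) = [e^(5t)].
  For a 2×2 Jordan block J_2(5): exp(t · J_2(5)) = e^(5t)·(I + t·N), where N is the 2×2 nilpotent shift.

After assembling e^{tJ} and conjugating by P, we get:

e^{tM} =
  [exp(5*t), t*exp(5*t), 0]
  [0, exp(5*t), 0]
  [0, 2*t*exp(5*t), exp(5*t)]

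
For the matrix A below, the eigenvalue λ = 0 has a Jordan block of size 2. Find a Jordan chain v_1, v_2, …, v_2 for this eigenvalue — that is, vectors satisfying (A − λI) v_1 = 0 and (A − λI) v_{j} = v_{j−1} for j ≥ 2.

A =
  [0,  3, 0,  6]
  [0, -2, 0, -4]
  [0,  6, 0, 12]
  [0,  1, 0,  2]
A Jordan chain for λ = 0 of length 2:
v_1 = (3, -2, 6, 1)ᵀ
v_2 = (0, 1, 0, 0)ᵀ

Let N = A − (0)·I. We want v_2 with N^2 v_2 = 0 but N^1 v_2 ≠ 0; then v_{j-1} := N · v_j for j = 2, …, 2.

Pick v_2 = (0, 1, 0, 0)ᵀ.
Then v_1 = N · v_2 = (3, -2, 6, 1)ᵀ.

Sanity check: (A − (0)·I) v_1 = (0, 0, 0, 0)ᵀ = 0. ✓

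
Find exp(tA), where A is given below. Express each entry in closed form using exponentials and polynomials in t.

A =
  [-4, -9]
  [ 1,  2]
e^{tA} =
  [-3*t*exp(-t) + exp(-t), -9*t*exp(-t)]
  [t*exp(-t), 3*t*exp(-t) + exp(-t)]

Strategy: write A = P · J · P⁻¹ where J is a Jordan canonical form, so e^{tA} = P · e^{tJ} · P⁻¹, and e^{tJ} can be computed block-by-block.

A has Jordan form
J =
  [-1,  1]
  [ 0, -1]
(up to reordering of blocks).

Per-block formulas:
  For a 2×2 Jordan block J_2(-1): exp(t · J_2(-1)) = e^(-1t)·(I + t·N), where N is the 2×2 nilpotent shift.

After assembling e^{tJ} and conjugating by P, we get:

e^{tA} =
  [-3*t*exp(-t) + exp(-t), -9*t*exp(-t)]
  [t*exp(-t), 3*t*exp(-t) + exp(-t)]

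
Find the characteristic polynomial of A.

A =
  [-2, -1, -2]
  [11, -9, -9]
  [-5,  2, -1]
x^3 + 12*x^2 + 48*x + 64

Expanding det(x·I − A) (e.g. by cofactor expansion or by noting that A is similar to its Jordan form J, which has the same characteristic polynomial as A) gives
  χ_A(x) = x^3 + 12*x^2 + 48*x + 64
which factors as (x + 4)^3. The eigenvalues (with algebraic multiplicities) are λ = -4 with multiplicity 3.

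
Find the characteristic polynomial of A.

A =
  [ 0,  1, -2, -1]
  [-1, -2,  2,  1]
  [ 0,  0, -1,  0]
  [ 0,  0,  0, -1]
x^4 + 4*x^3 + 6*x^2 + 4*x + 1

Expanding det(x·I − A) (e.g. by cofactor expansion or by noting that A is similar to its Jordan form J, which has the same characteristic polynomial as A) gives
  χ_A(x) = x^4 + 4*x^3 + 6*x^2 + 4*x + 1
which factors as (x + 1)^4. The eigenvalues (with algebraic multiplicities) are λ = -1 with multiplicity 4.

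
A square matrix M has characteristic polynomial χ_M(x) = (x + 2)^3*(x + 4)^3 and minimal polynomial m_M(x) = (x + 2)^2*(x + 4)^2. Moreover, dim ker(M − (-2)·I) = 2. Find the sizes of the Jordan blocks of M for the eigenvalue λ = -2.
Block sizes for λ = -2: [2, 1]

Step 1 — from the characteristic polynomial, algebraic multiplicity of λ = -2 is 3. From dim ker(M − (-2)·I) = 2, there are exactly 2 Jordan blocks for λ = -2.
Step 2 — from the minimal polynomial, the factor (x + 2)^2 tells us the largest block for λ = -2 has size 2.
Step 3 — with total size 3, 2 blocks, and largest block 2, the block sizes (in nonincreasing order) are [2, 1].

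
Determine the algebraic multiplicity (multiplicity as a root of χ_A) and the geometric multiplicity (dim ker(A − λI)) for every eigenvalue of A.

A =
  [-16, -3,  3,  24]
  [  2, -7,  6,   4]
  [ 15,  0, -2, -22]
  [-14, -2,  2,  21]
λ = -3: alg = 3, geom = 1; λ = 5: alg = 1, geom = 1

Step 1 — factor the characteristic polynomial to read off the algebraic multiplicities:
  χ_A(x) = (x - 5)*(x + 3)^3

Step 2 — compute geometric multiplicities via the rank-nullity identity g(λ) = n − rank(A − λI):
  rank(A − (-3)·I) = 3, so dim ker(A − (-3)·I) = n − 3 = 1
  rank(A − (5)·I) = 3, so dim ker(A − (5)·I) = n − 3 = 1

Summary:
  λ = -3: algebraic multiplicity = 3, geometric multiplicity = 1
  λ = 5: algebraic multiplicity = 1, geometric multiplicity = 1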